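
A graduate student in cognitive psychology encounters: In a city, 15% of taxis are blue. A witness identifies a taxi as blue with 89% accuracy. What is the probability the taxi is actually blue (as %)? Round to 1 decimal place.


P(blue | says blue) = P(says blue | blue)*P(blue) / [P(says blue | blue)*P(blue) + P(says blue | not blue)*P(not blue)]
Numerator = 0.89 * 0.15 = 0.1335
False identification = 0.11 * 0.85 = 0.0935
P = 0.1335 / (0.1335 + 0.0935)
= 0.1335 / 0.227
As percentage = 58.8


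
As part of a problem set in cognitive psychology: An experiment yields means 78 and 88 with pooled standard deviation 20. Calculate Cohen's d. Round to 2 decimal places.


Cohen's d = (M1 - M2) / S_pooled
= (78 - 88) / 20
= -10 / 20
= -0.50


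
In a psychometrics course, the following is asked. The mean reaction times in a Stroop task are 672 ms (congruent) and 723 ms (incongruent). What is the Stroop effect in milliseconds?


Stroop effect = RT(incongruent) - RT(congruent)
= 723 - 672
= 51 ms


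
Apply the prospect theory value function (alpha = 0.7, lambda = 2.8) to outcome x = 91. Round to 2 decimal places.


Since x = 91 >= 0, use v(x) = x^0.7
91^0.7 = 23.5141
v(91) = 23.51


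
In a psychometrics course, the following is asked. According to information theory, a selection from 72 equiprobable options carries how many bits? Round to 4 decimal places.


H = log2(n)
H = log2(72)
= 6.1699


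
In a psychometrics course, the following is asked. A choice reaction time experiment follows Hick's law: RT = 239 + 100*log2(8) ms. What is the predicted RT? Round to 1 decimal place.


RT = 239 + 100 * log2(8)
log2(8) = 3.0
RT = 239 + 100 * 3.0
= 239 + 300.0
= 539.0 ms


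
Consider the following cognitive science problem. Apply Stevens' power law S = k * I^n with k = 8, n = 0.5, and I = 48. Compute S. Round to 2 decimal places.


S = 8 * 48^0.5
48^0.5 = 6.9282
S = 8 * 6.9282
= 55.43


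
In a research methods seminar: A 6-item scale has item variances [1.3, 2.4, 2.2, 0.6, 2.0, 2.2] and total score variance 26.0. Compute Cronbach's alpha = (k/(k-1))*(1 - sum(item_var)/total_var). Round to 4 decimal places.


alpha = (k/(k-1)) * (1 - sum(s_i^2)/s_total^2)
sum(item variances) = 10.7
k/(k-1) = 6/5 = 1.2
1 - 10.7/26.0 = 1 - 0.411538 = 0.588462
alpha = 1.2 * 0.588462
= 0.7062


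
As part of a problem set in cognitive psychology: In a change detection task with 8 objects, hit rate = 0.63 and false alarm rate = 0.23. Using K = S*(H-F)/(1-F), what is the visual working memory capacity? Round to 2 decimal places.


K = S * (H - F) / (1 - F)
H - F = 0.4
1 - F = 0.77
K = 8 * 0.4 / 0.77
= 4.16


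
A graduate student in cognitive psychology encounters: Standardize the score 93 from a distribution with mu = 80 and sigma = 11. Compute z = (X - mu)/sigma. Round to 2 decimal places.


z = (X - mu) / sigma
= (93 - 80) / 11
= 13 / 11
= 1.18


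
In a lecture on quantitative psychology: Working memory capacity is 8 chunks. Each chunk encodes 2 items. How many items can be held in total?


Total items = chunks * items_per_chunk
= 8 * 2
= 16


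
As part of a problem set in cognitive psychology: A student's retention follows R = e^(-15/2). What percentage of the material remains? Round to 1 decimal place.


R = e^(-t/S)
-t/S = -15/2 = -7.5
R = e^(-7.5) = 0.000553
Percentage = 0.000553 * 100
= 0.1


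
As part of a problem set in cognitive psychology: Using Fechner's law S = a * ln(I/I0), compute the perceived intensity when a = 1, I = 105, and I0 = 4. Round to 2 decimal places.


S = 1 * ln(105/4)
I/I0 = 26.25
ln(26.25) = 3.2677
S = 1 * 3.2677
= 3.27


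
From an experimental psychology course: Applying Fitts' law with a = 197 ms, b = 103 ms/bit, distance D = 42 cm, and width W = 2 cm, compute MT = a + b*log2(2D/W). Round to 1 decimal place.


MT = 197 + 103 * log2(2*42/2)
2D/W = 42.0
log2(42.0) = 5.3923
MT = 197 + 103 * 5.3923
= 752.4 ms


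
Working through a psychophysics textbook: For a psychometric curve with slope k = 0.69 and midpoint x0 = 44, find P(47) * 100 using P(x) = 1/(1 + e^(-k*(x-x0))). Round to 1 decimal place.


P(x) = 1/(1 + e^(-0.69*(47 - 44)))
Exponent = -0.69 * 3 = -2.07
e^(-2.07) = 0.126186
P = 1/(1 + 0.126186) = 0.887953
Percentage = 88.8


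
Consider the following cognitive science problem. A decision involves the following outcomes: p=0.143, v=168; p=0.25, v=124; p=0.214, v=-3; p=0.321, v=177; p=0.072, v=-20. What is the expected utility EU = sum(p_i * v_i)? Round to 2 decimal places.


EU = sum(p_i * v_i)
0.143 * 168 = 24.024
0.25 * 124 = 31.0
0.214 * -3 = -0.642
0.321 * 177 = 56.817
0.072 * -20 = -1.44
EU = 24.024 + 31.0 + -0.642 + 56.817 + -1.44
= 109.76


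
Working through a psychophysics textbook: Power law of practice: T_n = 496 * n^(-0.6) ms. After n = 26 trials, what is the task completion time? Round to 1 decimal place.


T_n = 496 * 26^(-0.6)
26^(-0.6) = 0.141585
T_n = 496 * 0.141585
= 70.2 ms


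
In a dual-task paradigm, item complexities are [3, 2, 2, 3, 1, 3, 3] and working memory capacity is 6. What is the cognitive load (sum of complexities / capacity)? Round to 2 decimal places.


Total complexity = 3 + 2 + 2 + 3 + 1 + 3 + 3 = 17
Load = total / capacity = 17 / 6
= 2.83


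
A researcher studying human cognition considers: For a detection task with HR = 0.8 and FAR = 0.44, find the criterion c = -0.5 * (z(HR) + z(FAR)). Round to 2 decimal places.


c = -0.5 * (z(HR) + z(FAR))
z(0.8) = 0.8416
z(0.44) = -0.151
c = -0.5 * (0.8416 + -0.151)
= -0.5 * 0.6906
= -0.35


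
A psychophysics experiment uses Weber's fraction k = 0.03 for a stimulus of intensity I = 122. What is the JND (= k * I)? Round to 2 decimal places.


JND = k * I
JND = 0.03 * 122
= 3.66


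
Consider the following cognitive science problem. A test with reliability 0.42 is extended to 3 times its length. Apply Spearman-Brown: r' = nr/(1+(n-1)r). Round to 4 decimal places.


r_new = n*r / (1 + (n-1)*r)
Numerator = 3 * 0.42 = 1.26
Denominator = 1 + 2 * 0.42 = 1.84
r_new = 1.26 / 1.84
= 0.6848


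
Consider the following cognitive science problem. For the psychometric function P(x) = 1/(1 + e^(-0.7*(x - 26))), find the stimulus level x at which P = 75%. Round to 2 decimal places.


At P = 0.75: 0.75 = 1/(1 + e^(-k*(x-x0)))
Solving: e^(-k*(x-x0)) = 1/3
x = x0 + ln(3)/k
ln(3) = 1.0986
x = 26 + 1.0986/0.7
= 26 + 1.5694
= 27.57


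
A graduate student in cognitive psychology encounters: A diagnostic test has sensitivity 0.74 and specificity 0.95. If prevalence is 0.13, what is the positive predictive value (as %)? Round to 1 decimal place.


PPV = (sens * prev) / (sens * prev + (1-spec) * (1-prev))
Numerator = 0.74 * 0.13 = 0.0962
P(positive and no disease) = (1 - spec) * (1 - prev) = (1 - 0.95) * (1 - 0.13) = 0.0435
Denominator = 0.0962 + 0.0435 = 0.1397
PPV = 0.0962 / 0.1397 = 0.688618
As percentage = 68.9


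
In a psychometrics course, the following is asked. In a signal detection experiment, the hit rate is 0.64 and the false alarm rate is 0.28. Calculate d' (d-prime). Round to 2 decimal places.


d' = z(HR) - z(FAR)
z(0.64) = 0.3585
z(0.28) = -0.5828
d' = 0.3585 - -0.5828
= 0.94


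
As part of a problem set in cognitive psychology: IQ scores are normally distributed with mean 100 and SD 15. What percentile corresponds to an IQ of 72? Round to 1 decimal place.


z = (IQ - mean) / SD
z = (72 - 100) / 15 = -1.8667
Percentile = Phi(-1.8667) * 100
Phi(-1.8667) = 0.030972
= 3.1


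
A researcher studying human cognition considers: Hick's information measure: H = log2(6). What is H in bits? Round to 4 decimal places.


H = log2(n)
H = log2(6)
= 2.5850


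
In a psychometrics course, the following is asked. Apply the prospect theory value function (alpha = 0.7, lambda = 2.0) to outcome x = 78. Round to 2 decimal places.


Since x = 78 >= 0, use v(x) = x^0.7
78^0.7 = 21.1089
v(78) = 21.11


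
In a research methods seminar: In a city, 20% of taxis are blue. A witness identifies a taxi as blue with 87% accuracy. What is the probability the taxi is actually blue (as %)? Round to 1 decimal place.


P(blue | says blue) = P(says blue | blue)*P(blue) / [P(says blue | blue)*P(blue) + P(says blue | not blue)*P(not blue)]
Numerator = 0.87 * 0.2 = 0.174
False identification = 0.13 * 0.8 = 0.104
P = 0.174 / (0.174 + 0.104)
= 0.174 / 0.278
As percentage = 62.6


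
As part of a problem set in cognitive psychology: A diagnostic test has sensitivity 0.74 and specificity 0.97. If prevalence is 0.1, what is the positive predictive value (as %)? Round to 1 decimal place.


PPV = (sens * prev) / (sens * prev + (1-spec) * (1-prev))
Numerator = 0.74 * 0.1 = 0.074
P(positive and no disease) = (1 - spec) * (1 - prev) = (1 - 0.97) * (1 - 0.1) = 0.027
Denominator = 0.074 + 0.027 = 0.101
PPV = 0.074 / 0.101 = 0.732673
As percentage = 73.3


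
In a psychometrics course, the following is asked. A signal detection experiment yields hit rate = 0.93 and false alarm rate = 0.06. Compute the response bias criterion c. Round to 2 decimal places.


c = -0.5 * (z(HR) + z(FAR))
z(0.93) = 1.4758
z(0.06) = -1.5548
c = -0.5 * (1.4758 + -1.5548)
= -0.5 * -0.079
= 0.04


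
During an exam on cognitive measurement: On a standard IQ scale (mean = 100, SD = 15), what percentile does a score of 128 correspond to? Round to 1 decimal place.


z = (IQ - mean) / SD
z = (128 - 100) / 15 = 1.8667
Percentile = Phi(1.8667) * 100
Phi(1.8667) = 0.969028
= 96.9


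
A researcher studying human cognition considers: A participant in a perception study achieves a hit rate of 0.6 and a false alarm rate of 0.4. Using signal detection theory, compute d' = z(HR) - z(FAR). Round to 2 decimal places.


d' = z(HR) - z(FAR)
z(0.6) = 0.2533
z(0.4) = -0.2533
d' = 0.2533 - -0.2533
= 0.51


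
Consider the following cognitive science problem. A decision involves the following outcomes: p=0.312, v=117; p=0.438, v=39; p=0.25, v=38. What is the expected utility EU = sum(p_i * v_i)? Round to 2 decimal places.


EU = sum(p_i * v_i)
0.312 * 117 = 36.504
0.438 * 39 = 17.082
0.25 * 38 = 9.5
EU = 36.504 + 17.082 + 9.5
= 63.09


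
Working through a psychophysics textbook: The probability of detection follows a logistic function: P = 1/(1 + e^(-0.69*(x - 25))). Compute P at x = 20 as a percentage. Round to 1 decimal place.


P(x) = 1/(1 + e^(-0.69*(20 - 25)))
Exponent = -0.69 * -5 = 3.45
e^(3.45) = 31.500392
P = 1/(1 + 31.500392) = 0.030769
Percentage = 3.1


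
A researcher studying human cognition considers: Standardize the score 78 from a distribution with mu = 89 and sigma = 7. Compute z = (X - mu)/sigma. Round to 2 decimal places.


z = (X - mu) / sigma
= (78 - 89) / 7
= -11 / 7
= -1.57


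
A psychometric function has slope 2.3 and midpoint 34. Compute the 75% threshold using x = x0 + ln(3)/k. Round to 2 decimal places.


At P = 0.75: 0.75 = 1/(1 + e^(-k*(x-x0)))
Solving: e^(-k*(x-x0)) = 1/3
x = x0 + ln(3)/k
ln(3) = 1.0986
x = 34 + 1.0986/2.3
= 34 + 0.4777
= 34.48


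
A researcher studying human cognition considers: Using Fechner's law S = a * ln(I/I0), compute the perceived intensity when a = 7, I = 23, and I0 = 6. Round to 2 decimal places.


S = 7 * ln(23/6)
I/I0 = 3.833333
ln(3.833333) = 1.3437
S = 7 * 1.3437
= 9.41


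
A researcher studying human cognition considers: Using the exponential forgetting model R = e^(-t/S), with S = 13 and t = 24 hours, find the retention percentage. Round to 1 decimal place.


R = e^(-t/S)
-t/S = -24/13 = -1.846154
R = e^(-1.846154) = 0.157843
Percentage = 0.157843 * 100
= 15.8


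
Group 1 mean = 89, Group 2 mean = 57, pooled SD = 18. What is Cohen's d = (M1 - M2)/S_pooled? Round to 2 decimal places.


Cohen's d = (M1 - M2) / S_pooled
= (89 - 57) / 18
= 32 / 18
= 1.78


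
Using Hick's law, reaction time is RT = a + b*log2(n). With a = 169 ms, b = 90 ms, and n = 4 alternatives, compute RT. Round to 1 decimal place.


RT = 169 + 90 * log2(4)
log2(4) = 2.0
RT = 169 + 90 * 2.0
= 169 + 180.0
= 349.0 ms


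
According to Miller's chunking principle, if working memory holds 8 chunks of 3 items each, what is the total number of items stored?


Total items = chunks * items_per_chunk
= 8 * 3
= 24


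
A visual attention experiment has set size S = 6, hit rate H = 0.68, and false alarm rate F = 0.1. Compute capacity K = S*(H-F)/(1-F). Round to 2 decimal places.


K = S * (H - F) / (1 - F)
H - F = 0.58
1 - F = 0.9
K = 6 * 0.58 / 0.9
= 3.87


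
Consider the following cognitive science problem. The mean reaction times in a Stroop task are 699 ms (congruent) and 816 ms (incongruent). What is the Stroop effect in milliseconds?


Stroop effect = RT(incongruent) - RT(congruent)
= 816 - 699
= 117 ms


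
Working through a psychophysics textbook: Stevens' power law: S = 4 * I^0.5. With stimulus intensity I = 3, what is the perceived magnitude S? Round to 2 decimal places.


S = 4 * 3^0.5
3^0.5 = 1.7321
S = 4 * 1.7321
= 6.93


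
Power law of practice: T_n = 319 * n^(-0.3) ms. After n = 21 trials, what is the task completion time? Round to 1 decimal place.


T_n = 319 * 21^(-0.3)
21^(-0.3) = 0.401175
T_n = 319 * 0.401175
= 128.0 ms


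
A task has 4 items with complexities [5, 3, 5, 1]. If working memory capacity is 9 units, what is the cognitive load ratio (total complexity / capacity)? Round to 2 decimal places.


Total complexity = 5 + 3 + 5 + 1 = 14
Load = total / capacity = 14 / 9
= 1.56


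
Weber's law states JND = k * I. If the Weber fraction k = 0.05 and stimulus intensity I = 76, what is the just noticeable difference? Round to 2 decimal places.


JND = k * I
JND = 0.05 * 76
= 3.80


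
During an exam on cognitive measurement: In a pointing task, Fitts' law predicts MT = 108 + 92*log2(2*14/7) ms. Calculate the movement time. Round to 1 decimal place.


MT = 108 + 92 * log2(2*14/7)
2D/W = 4.0
log2(4.0) = 2.0
MT = 108 + 92 * 2.0
= 292.0 ms


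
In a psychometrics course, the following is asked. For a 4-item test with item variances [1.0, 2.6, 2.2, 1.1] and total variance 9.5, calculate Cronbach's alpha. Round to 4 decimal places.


alpha = (k/(k-1)) * (1 - sum(s_i^2)/s_total^2)
sum(item variances) = 6.9
k/(k-1) = 4/3 = 1.333333
1 - 6.9/9.5 = 1 - 0.726316 = 0.273684
alpha = 1.333333 * 0.273684
= 0.3649


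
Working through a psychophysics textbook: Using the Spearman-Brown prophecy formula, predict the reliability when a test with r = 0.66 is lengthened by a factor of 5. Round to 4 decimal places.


r_new = n*r / (1 + (n-1)*r)
Numerator = 5 * 0.66 = 3.3
Denominator = 1 + 4 * 0.66 = 3.64
r_new = 3.3 / 3.64
= 0.9066


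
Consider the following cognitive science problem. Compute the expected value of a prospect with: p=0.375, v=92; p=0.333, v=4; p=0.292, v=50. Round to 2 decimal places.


EU = sum(p_i * v_i)
0.375 * 92 = 34.5
0.333 * 4 = 1.332
0.292 * 50 = 14.6
EU = 34.5 + 1.332 + 14.6
= 50.43


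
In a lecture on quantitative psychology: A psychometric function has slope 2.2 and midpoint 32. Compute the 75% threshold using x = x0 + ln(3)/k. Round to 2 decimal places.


At P = 0.75: 0.75 = 1/(1 + e^(-k*(x-x0)))
Solving: e^(-k*(x-x0)) = 1/3
x = x0 + ln(3)/k
ln(3) = 1.0986
x = 32 + 1.0986/2.2
= 32 + 0.4994
= 32.50


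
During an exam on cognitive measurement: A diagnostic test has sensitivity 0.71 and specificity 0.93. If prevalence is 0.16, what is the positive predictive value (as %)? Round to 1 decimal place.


PPV = (sens * prev) / (sens * prev + (1-spec) * (1-prev))
Numerator = 0.71 * 0.16 = 0.1136
P(positive and no disease) = (1 - spec) * (1 - prev) = (1 - 0.93) * (1 - 0.16) = 0.0588
Denominator = 0.1136 + 0.0588 = 0.1724
PPV = 0.1136 / 0.1724 = 0.658933
As percentage = 65.9


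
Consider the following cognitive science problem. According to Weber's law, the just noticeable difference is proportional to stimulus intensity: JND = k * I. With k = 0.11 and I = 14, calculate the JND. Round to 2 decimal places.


JND = k * I
JND = 0.11 * 14
= 1.54


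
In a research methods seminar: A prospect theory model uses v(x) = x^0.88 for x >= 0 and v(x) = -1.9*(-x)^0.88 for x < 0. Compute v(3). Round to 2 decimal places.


Since x = 3 >= 0, use v(x) = x^0.88
3^0.88 = 2.6295
v(3) = 2.63


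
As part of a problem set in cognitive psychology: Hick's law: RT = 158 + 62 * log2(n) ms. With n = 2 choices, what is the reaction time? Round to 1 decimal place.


RT = 158 + 62 * log2(2)
log2(2) = 1.0
RT = 158 + 62 * 1.0
= 158 + 62.0
= 220.0 ms


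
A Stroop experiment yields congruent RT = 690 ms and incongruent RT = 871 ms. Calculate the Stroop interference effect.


Stroop effect = RT(incongruent) - RT(congruent)
= 871 - 690
= 181 ms


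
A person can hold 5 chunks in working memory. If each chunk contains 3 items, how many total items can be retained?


Total items = chunks * items_per_chunk
= 5 * 3
= 15


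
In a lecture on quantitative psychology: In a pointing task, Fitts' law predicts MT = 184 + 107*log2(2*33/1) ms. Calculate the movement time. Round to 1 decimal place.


MT = 184 + 107 * log2(2*33/1)
2D/W = 66.0
log2(66.0) = 6.0444
MT = 184 + 107 * 6.0444
= 830.8 ms


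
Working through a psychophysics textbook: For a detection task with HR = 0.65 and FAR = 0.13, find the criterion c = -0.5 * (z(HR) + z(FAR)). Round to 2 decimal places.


c = -0.5 * (z(HR) + z(FAR))
z(0.65) = 0.3853
z(0.13) = -1.1264
c = -0.5 * (0.3853 + -1.1264)
= -0.5 * -0.7411
= 0.37


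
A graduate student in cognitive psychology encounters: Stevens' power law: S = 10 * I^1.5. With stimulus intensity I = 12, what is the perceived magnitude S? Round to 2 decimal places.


S = 10 * 12^1.5
12^1.5 = 41.5692
S = 10 * 41.5692
= 415.69


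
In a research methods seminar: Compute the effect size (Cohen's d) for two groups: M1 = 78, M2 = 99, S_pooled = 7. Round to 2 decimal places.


Cohen's d = (M1 - M2) / S_pooled
= (78 - 99) / 7
= -21 / 7
= -3.00


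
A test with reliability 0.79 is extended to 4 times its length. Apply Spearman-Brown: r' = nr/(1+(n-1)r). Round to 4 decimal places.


r_new = n*r / (1 + (n-1)*r)
Numerator = 4 * 0.79 = 3.16
Denominator = 1 + 3 * 0.79 = 3.37
r_new = 3.16 / 3.37
= 0.9377


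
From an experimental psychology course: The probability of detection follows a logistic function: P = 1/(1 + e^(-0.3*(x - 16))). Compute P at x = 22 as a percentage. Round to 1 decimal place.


P(x) = 1/(1 + e^(-0.3*(22 - 16)))
Exponent = -0.3 * 6 = -1.8
e^(-1.8) = 0.165299
P = 1/(1 + 0.165299) = 0.858149
Percentage = 85.8


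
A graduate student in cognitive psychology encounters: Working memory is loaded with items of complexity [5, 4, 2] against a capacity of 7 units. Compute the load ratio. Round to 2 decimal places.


Total complexity = 5 + 4 + 2 = 11
Load = total / capacity = 11 / 7
= 1.57


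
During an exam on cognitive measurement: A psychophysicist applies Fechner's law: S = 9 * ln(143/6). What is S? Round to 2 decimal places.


S = 9 * ln(143/6)
I/I0 = 23.833333
ln(23.833333) = 3.1711
S = 9 * 3.1711
= 28.54


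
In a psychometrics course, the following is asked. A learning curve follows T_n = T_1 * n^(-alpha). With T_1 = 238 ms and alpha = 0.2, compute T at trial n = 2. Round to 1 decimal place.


T_n = 238 * 2^(-0.2)
2^(-0.2) = 0.870551
T_n = 238 * 0.870551
= 207.2 ms


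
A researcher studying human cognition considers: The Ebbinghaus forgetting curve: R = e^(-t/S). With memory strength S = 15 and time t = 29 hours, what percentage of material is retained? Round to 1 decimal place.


R = e^(-t/S)
-t/S = -29/15 = -1.933333
R = e^(-1.933333) = 0.144665
Percentage = 0.144665 * 100
= 14.5


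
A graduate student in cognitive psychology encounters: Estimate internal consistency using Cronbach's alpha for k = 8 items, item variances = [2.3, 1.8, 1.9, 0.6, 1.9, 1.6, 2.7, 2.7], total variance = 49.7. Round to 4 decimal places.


alpha = (k/(k-1)) * (1 - sum(s_i^2)/s_total^2)
sum(item variances) = 15.5
k/(k-1) = 8/7 = 1.142857
1 - 15.5/49.7 = 1 - 0.311871 = 0.688129
alpha = 1.142857 * 0.688129
= 0.7864


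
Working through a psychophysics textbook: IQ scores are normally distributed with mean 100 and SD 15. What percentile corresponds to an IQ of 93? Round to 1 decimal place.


z = (IQ - mean) / SD
z = (93 - 100) / 15 = -0.4667
Percentile = Phi(-0.4667) * 100
Phi(-0.4667) = 0.320357
= 32.0


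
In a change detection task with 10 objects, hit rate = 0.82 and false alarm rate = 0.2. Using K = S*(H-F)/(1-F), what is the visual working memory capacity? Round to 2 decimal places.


K = S * (H - F) / (1 - F)
H - F = 0.62
1 - F = 0.8
K = 10 * 0.62 / 0.8
= 7.75


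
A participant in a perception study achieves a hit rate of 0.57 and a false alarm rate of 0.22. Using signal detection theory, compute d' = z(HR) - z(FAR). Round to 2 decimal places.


d' = z(HR) - z(FAR)
z(0.57) = 0.1764
z(0.22) = -0.7722
d' = 0.1764 - -0.7722
= 0.95


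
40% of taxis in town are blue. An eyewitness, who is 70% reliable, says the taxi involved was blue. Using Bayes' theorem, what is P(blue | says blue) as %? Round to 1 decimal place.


P(blue | says blue) = P(says blue | blue)*P(blue) / [P(says blue | blue)*P(blue) + P(says blue | not blue)*P(not blue)]
Numerator = 0.7 * 0.4 = 0.28
False identification = 0.3 * 0.6 = 0.18
P = 0.28 / (0.28 + 0.18)
= 0.28 / 0.46
As percentage = 60.9


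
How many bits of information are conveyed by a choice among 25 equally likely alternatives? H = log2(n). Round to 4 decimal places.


H = log2(n)
H = log2(25)
= 4.6439


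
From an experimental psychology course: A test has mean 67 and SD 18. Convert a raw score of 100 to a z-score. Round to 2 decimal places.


z = (X - mu) / sigma
= (100 - 67) / 18
= 33 / 18
= 1.83


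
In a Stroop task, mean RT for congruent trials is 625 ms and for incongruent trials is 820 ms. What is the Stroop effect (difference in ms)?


Stroop effect = RT(incongruent) - RT(congruent)
= 820 - 625
= 195 ms


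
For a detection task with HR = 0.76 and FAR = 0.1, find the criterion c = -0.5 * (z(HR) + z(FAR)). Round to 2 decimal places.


c = -0.5 * (z(HR) + z(FAR))
z(0.76) = 0.7063
z(0.1) = -1.2816
c = -0.5 * (0.7063 + -1.2816)
= -0.5 * -0.5753
= 0.29


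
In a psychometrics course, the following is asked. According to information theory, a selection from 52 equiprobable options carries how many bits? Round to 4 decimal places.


H = log2(n)
H = log2(52)
= 5.7004


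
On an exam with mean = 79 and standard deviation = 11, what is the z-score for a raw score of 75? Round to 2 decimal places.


z = (X - mu) / sigma
= (75 - 79) / 11
= -4 / 11
= -0.36


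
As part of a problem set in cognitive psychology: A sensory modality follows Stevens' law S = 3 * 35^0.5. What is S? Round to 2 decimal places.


S = 3 * 35^0.5
35^0.5 = 5.9161
S = 3 * 5.9161
= 17.75


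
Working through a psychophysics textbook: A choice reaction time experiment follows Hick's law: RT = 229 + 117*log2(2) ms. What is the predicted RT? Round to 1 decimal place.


RT = 229 + 117 * log2(2)
log2(2) = 1.0
RT = 229 + 117 * 1.0
= 229 + 117.0
= 346.0 ms


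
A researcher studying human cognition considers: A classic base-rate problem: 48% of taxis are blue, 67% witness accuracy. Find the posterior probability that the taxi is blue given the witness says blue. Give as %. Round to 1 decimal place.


P(blue | says blue) = P(says blue | blue)*P(blue) / [P(says blue | blue)*P(blue) + P(says blue | not blue)*P(not blue)]
Numerator = 0.67 * 0.48 = 0.3216
False identification = 0.33 * 0.52 = 0.1716
P = 0.3216 / (0.3216 + 0.1716)
= 0.3216 / 0.4932
As percentage = 65.2


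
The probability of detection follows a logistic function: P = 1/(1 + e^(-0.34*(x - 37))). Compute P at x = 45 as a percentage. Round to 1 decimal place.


P(x) = 1/(1 + e^(-0.34*(45 - 37)))
Exponent = -0.34 * 8 = -2.72
e^(-2.72) = 0.065875
P = 1/(1 + 0.065875) = 0.938196
Percentage = 93.8


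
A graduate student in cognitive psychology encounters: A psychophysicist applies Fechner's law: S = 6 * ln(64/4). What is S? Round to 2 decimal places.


S = 6 * ln(64/4)
I/I0 = 16.0
ln(16.0) = 2.7726
S = 6 * 2.7726
= 16.64


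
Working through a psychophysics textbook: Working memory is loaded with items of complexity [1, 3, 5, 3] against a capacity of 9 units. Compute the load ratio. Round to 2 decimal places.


Total complexity = 1 + 3 + 5 + 3 = 12
Load = total / capacity = 12 / 9
= 1.33


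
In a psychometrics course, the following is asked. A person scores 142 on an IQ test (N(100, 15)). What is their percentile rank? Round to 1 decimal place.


z = (IQ - mean) / SD
z = (142 - 100) / 15 = 2.8
Percentile = Phi(2.8) * 100
Phi(2.8) = 0.997445
= 99.7


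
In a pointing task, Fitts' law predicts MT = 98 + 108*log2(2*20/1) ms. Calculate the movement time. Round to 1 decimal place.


MT = 98 + 108 * log2(2*20/1)
2D/W = 40.0
log2(40.0) = 5.3219
MT = 98 + 108 * 5.3219
= 672.8 ms


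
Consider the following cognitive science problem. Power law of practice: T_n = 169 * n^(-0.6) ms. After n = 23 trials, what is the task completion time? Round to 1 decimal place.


T_n = 169 * 23^(-0.6)
23^(-0.6) = 0.152392
T_n = 169 * 0.152392
= 25.8 ms


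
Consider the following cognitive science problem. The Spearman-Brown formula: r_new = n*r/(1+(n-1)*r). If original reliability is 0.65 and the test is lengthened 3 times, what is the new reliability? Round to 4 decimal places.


r_new = n*r / (1 + (n-1)*r)
Numerator = 3 * 0.65 = 1.95
Denominator = 1 + 2 * 0.65 = 2.3
r_new = 1.95 / 2.3
= 0.8478


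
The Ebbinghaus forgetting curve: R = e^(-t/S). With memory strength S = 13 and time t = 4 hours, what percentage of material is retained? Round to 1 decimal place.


R = e^(-t/S)
-t/S = -4/13 = -0.307692
R = e^(-0.307692) = 0.735142
Percentage = 0.735142 * 100
= 73.5


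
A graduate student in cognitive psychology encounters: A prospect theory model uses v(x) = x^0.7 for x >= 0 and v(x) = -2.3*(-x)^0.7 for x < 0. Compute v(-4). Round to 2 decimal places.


Since x = -4 < 0, use v(x) = -lambda*(-x)^alpha
(-x) = 4
4^0.7 = 2.639
v(-4) = -2.3 * 2.639
= -6.07


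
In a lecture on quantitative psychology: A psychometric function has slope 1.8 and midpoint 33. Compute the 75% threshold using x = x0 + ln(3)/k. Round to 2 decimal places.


At P = 0.75: 0.75 = 1/(1 + e^(-k*(x-x0)))
Solving: e^(-k*(x-x0)) = 1/3
x = x0 + ln(3)/k
ln(3) = 1.0986
x = 33 + 1.0986/1.8
= 33 + 0.6103
= 33.61


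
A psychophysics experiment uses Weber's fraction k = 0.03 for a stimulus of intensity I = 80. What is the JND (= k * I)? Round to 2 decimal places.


JND = k * I
JND = 0.03 * 80
= 2.40


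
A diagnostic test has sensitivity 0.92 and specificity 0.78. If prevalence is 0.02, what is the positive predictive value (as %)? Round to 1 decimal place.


PPV = (sens * prev) / (sens * prev + (1-spec) * (1-prev))
Numerator = 0.92 * 0.02 = 0.0184
P(positive and no disease) = (1 - spec) * (1 - prev) = (1 - 0.78) * (1 - 0.02) = 0.2156
Denominator = 0.0184 + 0.2156 = 0.234
PPV = 0.0184 / 0.234 = 0.078632
As percentage = 7.9


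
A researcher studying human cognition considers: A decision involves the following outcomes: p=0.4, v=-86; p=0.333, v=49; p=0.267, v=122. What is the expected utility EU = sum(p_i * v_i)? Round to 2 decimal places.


EU = sum(p_i * v_i)
0.4 * -86 = -34.4
0.333 * 49 = 16.317
0.267 * 122 = 32.574
EU = -34.4 + 16.317 + 32.574
= 14.49


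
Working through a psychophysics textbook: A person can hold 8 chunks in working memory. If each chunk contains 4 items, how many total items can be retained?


Total items = chunks * items_per_chunk
= 8 * 4
= 32


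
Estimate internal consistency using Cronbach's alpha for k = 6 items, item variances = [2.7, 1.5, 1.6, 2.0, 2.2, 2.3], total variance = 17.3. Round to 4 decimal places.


alpha = (k/(k-1)) * (1 - sum(s_i^2)/s_total^2)
sum(item variances) = 12.3
k/(k-1) = 6/5 = 1.2
1 - 12.3/17.3 = 1 - 0.710983 = 0.289017
alpha = 1.2 * 0.289017
= 0.3468


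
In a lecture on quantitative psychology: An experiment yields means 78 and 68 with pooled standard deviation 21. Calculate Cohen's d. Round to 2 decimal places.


Cohen's d = (M1 - M2) / S_pooled
= (78 - 68) / 21
= 10 / 21
= 0.48


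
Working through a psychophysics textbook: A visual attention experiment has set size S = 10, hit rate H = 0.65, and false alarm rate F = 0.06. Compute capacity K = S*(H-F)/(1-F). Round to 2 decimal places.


K = S * (H - F) / (1 - F)
H - F = 0.59
1 - F = 0.94
K = 10 * 0.59 / 0.94
= 6.28


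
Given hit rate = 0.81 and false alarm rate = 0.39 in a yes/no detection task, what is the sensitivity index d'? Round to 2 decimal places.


d' = z(HR) - z(FAR)
z(0.81) = 0.8779
z(0.39) = -0.2793
d' = 0.8779 - -0.2793
= 1.16


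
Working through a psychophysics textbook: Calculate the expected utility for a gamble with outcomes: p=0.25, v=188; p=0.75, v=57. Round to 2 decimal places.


EU = sum(p_i * v_i)
0.25 * 188 = 47.0
0.75 * 57 = 42.75
EU = 47.0 + 42.75
= 89.75


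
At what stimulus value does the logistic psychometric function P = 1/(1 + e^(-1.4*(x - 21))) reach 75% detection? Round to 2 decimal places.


At P = 0.75: 0.75 = 1/(1 + e^(-k*(x-x0)))
Solving: e^(-k*(x-x0)) = 1/3
x = x0 + ln(3)/k
ln(3) = 1.0986
x = 21 + 1.0986/1.4
= 21 + 0.7847
= 21.78


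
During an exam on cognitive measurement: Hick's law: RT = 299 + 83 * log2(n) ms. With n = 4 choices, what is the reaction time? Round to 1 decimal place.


RT = 299 + 83 * log2(4)
log2(4) = 2.0
RT = 299 + 83 * 2.0
= 299 + 166.0
= 465.0 ms


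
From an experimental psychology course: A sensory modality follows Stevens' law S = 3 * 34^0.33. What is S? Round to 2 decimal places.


S = 3 * 34^0.33
34^0.33 = 3.2018
S = 3 * 3.2018
= 9.61


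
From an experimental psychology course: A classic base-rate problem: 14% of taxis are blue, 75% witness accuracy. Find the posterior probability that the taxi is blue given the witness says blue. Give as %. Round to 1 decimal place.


P(blue | says blue) = P(says blue | blue)*P(blue) / [P(says blue | blue)*P(blue) + P(says blue | not blue)*P(not blue)]
Numerator = 0.75 * 0.14 = 0.105
False identification = 0.25 * 0.86 = 0.215
P = 0.105 / (0.105 + 0.215)
= 0.105 / 0.32
As percentage = 32.8


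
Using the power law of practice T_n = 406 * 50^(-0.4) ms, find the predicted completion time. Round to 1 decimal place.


T_n = 406 * 50^(-0.4)
50^(-0.4) = 0.209128
T_n = 406 * 0.209128
= 84.9 ms


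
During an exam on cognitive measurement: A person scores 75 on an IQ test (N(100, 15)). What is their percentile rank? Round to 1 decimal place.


z = (IQ - mean) / SD
z = (75 - 100) / 15 = -1.6667
Percentile = Phi(-1.6667) * 100
Phi(-1.6667) = 0.047787
= 4.8


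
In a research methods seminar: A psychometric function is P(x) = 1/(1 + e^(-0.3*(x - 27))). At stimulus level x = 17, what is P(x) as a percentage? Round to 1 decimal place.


P(x) = 1/(1 + e^(-0.3*(17 - 27)))
Exponent = -0.3 * -10 = 3.0
e^(3.0) = 20.085537
P = 1/(1 + 20.085537) = 0.047426
Percentage = 4.7


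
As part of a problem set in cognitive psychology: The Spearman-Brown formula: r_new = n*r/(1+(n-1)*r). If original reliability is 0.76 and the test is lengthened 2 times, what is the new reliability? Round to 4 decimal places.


r_new = n*r / (1 + (n-1)*r)
Numerator = 2 * 0.76 = 1.52
Denominator = 1 + 1 * 0.76 = 1.76
r_new = 1.52 / 1.76
= 0.8636


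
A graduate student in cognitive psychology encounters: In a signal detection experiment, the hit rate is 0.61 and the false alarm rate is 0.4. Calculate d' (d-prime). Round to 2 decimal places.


d' = z(HR) - z(FAR)
z(0.61) = 0.2793
z(0.4) = -0.2533
d' = 0.2793 - -0.2533
= 0.53


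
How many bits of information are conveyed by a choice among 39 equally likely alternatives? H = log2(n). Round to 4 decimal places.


H = log2(n)
H = log2(39)
= 5.2854


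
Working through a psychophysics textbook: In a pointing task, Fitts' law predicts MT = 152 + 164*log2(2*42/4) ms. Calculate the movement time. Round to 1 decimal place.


MT = 152 + 164 * log2(2*42/4)
2D/W = 21.0
log2(21.0) = 4.3923
MT = 152 + 164 * 4.3923
= 872.3 ms


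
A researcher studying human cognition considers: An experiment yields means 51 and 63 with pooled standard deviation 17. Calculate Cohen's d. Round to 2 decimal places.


Cohen's d = (M1 - M2) / S_pooled
= (51 - 63) / 17
= -12 / 17
= -0.71


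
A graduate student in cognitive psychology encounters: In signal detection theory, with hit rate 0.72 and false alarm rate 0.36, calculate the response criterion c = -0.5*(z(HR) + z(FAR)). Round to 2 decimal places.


c = -0.5 * (z(HR) + z(FAR))
z(0.72) = 0.5828
z(0.36) = -0.3585
c = -0.5 * (0.5828 + -0.3585)
= -0.5 * 0.2243
= -0.11


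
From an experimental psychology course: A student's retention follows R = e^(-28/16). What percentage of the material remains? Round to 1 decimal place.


R = e^(-t/S)
-t/S = -28/16 = -1.75
R = e^(-1.75) = 0.173774
Percentage = 0.173774 * 100
= 17.4


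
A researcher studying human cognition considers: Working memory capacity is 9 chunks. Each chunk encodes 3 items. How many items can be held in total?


Total items = chunks * items_per_chunk
= 9 * 3
= 27


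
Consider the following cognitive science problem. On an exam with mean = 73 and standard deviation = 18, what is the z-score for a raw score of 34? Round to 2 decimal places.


z = (X - mu) / sigma
= (34 - 73) / 18
= -39 / 18
= -2.17


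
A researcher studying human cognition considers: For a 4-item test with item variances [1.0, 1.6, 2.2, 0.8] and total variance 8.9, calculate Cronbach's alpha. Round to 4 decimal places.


alpha = (k/(k-1)) * (1 - sum(s_i^2)/s_total^2)
sum(item variances) = 5.6
k/(k-1) = 4/3 = 1.333333
1 - 5.6/8.9 = 1 - 0.629213 = 0.370787
alpha = 1.333333 * 0.370787
= 0.4944


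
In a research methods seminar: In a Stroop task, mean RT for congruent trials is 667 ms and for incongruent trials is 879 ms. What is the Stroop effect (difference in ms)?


Stroop effect = RT(incongruent) - RT(congruent)
= 879 - 667
= 212 ms


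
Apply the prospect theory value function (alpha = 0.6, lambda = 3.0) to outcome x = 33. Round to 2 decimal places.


Since x = 33 >= 0, use v(x) = x^0.6
33^0.6 = 8.1491
v(33) = 8.15


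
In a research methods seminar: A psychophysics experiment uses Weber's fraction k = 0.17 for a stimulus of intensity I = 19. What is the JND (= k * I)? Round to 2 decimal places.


JND = k * I
JND = 0.17 * 19
= 3.23


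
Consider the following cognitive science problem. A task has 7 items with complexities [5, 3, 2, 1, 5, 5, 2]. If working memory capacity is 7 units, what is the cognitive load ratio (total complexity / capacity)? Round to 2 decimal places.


Total complexity = 5 + 3 + 2 + 1 + 5 + 5 + 2 = 23
Load = total / capacity = 23 / 7
= 3.29


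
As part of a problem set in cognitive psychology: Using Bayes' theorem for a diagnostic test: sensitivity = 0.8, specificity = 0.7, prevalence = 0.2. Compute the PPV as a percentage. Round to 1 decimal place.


PPV = (sens * prev) / (sens * prev + (1-spec) * (1-prev))
Numerator = 0.8 * 0.2 = 0.16
P(positive and no disease) = (1 - spec) * (1 - prev) = (1 - 0.7) * (1 - 0.2) = 0.24
Denominator = 0.16 + 0.24 = 0.4
PPV = 0.16 / 0.4 = 0.4
As percentage = 40.0


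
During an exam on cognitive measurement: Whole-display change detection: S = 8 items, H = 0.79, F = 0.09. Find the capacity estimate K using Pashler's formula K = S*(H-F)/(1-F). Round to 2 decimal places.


K = S * (H - F) / (1 - F)
H - F = 0.7
1 - F = 0.91
K = 8 * 0.7 / 0.91
= 6.15


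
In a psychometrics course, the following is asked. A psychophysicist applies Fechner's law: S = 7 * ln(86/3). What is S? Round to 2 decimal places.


S = 7 * ln(86/3)
I/I0 = 28.666667
ln(28.666667) = 3.3557
S = 7 * 3.3557
= 23.49


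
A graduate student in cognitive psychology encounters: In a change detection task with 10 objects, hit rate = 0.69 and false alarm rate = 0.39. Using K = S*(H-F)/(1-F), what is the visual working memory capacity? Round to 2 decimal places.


K = S * (H - F) / (1 - F)
H - F = 0.3
1 - F = 0.61
K = 10 * 0.3 / 0.61
= 4.92


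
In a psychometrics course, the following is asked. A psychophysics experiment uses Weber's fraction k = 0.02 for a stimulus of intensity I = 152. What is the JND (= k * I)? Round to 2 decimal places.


JND = k * I
JND = 0.02 * 152
= 3.04


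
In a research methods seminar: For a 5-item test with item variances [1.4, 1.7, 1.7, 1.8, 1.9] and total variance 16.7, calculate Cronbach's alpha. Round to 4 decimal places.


alpha = (k/(k-1)) * (1 - sum(s_i^2)/s_total^2)
sum(item variances) = 8.5
k/(k-1) = 5/4 = 1.25
1 - 8.5/16.7 = 1 - 0.508982 = 0.491018
alpha = 1.25 * 0.491018
= 0.6138


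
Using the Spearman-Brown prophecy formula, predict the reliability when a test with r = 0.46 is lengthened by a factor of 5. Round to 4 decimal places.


r_new = n*r / (1 + (n-1)*r)
Numerator = 5 * 0.46 = 2.3
Denominator = 1 + 4 * 0.46 = 2.84
r_new = 2.3 / 2.84
= 0.8099


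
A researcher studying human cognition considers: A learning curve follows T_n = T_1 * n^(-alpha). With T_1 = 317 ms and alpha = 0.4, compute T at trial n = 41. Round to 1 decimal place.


T_n = 317 * 41^(-0.4)
41^(-0.4) = 0.226405
T_n = 317 * 0.226405
= 71.8 ms


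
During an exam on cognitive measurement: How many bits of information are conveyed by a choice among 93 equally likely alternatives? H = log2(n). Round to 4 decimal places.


H = log2(n)
H = log2(93)
= 6.5392


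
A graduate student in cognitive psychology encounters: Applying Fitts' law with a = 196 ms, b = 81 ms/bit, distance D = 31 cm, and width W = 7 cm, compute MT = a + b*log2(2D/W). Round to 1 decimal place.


MT = 196 + 81 * log2(2*31/7)
2D/W = 8.857143
log2(8.857143) = 3.1468
MT = 196 + 81 * 3.1468
= 450.9 ms


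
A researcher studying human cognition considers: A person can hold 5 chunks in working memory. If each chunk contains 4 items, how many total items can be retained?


Total items = chunks * items_per_chunk
= 5 * 4
= 20


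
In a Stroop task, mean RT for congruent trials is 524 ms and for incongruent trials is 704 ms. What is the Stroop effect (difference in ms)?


Stroop effect = RT(incongruent) - RT(congruent)
= 704 - 524
= 180 ms


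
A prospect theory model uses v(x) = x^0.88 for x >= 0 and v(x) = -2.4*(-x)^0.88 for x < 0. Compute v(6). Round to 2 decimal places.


Since x = 6 >= 0, use v(x) = x^0.88
6^0.88 = 4.8392
v(6) = 4.84


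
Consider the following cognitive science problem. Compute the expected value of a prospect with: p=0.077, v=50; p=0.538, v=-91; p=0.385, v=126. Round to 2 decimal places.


EU = sum(p_i * v_i)
0.077 * 50 = 3.85
0.538 * -91 = -48.958
0.385 * 126 = 48.51
EU = 3.85 + -48.958 + 48.51
= 3.40


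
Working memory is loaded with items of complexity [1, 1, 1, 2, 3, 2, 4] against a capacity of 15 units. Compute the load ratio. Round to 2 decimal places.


Total complexity = 1 + 1 + 1 + 2 + 3 + 2 + 4 = 14
Load = total / capacity = 14 / 15
= 0.93


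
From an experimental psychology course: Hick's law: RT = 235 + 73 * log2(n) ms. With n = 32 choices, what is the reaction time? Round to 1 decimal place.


RT = 235 + 73 * log2(32)
log2(32) = 5.0
RT = 235 + 73 * 5.0
= 235 + 365.0
= 600.0 ms


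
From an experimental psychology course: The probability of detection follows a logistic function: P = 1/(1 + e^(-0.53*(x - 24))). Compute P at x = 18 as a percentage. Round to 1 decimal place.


P(x) = 1/(1 + e^(-0.53*(18 - 24)))
Exponent = -0.53 * -6 = 3.18
e^(3.18) = 24.046754
P = 1/(1 + 24.046754) = 0.039925
Percentage = 4.0


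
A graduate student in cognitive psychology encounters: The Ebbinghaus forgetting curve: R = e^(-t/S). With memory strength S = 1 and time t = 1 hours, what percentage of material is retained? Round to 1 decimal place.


R = e^(-t/S)
-t/S = -1/1 = -1.0
R = e^(-1.0) = 0.367879
Percentage = 0.367879 * 100
= 36.8
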